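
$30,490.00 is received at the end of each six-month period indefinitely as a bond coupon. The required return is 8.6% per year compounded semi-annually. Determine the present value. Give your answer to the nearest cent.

$709,069.77

Periodic rate r = 0.086/2 per half-year.
Level perpetuity: PV = PMT / r = 30,490 / (0.086/2) = $709,069.77.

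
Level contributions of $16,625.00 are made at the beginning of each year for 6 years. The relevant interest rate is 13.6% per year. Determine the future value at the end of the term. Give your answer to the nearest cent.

This is an annuity due: 6 deposits of $16,625.00 at the beginning of each year.
Periodic rate r = 0.136 per year.
FV = PMT × [((1+r)^n − 1)/r] × (1+r) = 16,625 × [(1+r)^6 − 1] / r × (1+r) = $159,582.00

$159,582.00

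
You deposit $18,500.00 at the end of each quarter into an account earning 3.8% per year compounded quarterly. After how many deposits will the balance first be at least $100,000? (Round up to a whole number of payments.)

Periodic rate r = 0.038/4 per quarter; n is counted in quarters.
Ordinary annuity FV: 100,000 = 18,500 × [((1+r)^n − 1)/r].
(1+r)^n = 1 + 100,000 × r / 18,500, so n = ln(1 + 100,000·r/18,500) / ln(1+r) = 5.30.
Round up to a whole number of payments: n = 6.

6 payments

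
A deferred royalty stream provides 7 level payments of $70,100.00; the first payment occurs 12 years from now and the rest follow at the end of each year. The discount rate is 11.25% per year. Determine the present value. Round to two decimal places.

Ordinary annuity of 7 payments, first payment at period 12.
Periodic rate r = 0.1125 per year.
The ordinary-annuity PV formula values the stream one period before the first payment (period 11); discount that back 11 periods:
PV₀ = 70,100 × [1 − (1+r)^−7] / r × (1+r)^−11 = $101,424.18

$101,424.18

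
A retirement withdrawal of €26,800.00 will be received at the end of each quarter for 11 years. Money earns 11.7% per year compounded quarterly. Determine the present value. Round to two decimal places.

€658,553.57

This is an ordinary annuity: 44 payments of €26,800.00 at the end of each quarter.
Periodic rate r = 0.117/4 per quarter; n is counted in quarters.
PV = PMT × [(1 − (1+r)^−n)/r] = 26,800 × [1 − (1+r)^−44] / r = €658,553.57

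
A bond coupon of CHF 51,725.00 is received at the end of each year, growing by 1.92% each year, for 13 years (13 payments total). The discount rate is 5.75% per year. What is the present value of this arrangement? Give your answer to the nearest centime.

CHF 514,478.01

Periodic rate r = 0.0575 per year.
Growing ordinary annuity: PV = PMT₁ × [1 − ((1+g)/(1+r))^n] / (r − g) = 51,725 × [1 − ((1+0.0192)/(1+r))^13] / (r − 0.0192) = CHF 514,478.01.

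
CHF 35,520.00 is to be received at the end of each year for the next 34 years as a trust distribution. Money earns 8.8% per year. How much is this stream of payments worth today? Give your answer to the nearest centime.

CHF 380,695.60

This is an ordinary annuity: 34 payments of CHF 35,520.00 at the end of each year.
Periodic rate r = 0.088 per year.
PV = PMT × [(1 − (1+r)^−n)/r] = 35,520 × [1 − (1+r)^−34] / r = CHF 380,695.60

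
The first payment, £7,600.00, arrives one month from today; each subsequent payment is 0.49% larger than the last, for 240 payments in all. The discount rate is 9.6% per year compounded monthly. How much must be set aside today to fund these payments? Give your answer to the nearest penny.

Periodic rate r = 0.096/12 per month; n is counted in months.
Growing ordinary annuity: PV = PMT₁ × [1 − ((1+g)/(1+r))^n] / (r − g) = 7,600 × [1 − ((1+0.0049)/(1+r))^240] / (r − 0.0049) = £1,281,016.23.

£1,281,016.23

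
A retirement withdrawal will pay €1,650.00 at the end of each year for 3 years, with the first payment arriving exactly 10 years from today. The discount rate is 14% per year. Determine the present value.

€1,177.97

Ordinary annuity of 3 payments, first payment at period 10.
Periodic rate r = 0.14 per year.
The ordinary-annuity PV formula values the stream one period before the first payment (period 9); discount that back 9 periods:
PV₀ = 1,650 × [1 − (1+r)^−3] / r × (1+r)^−9 = €1,177.97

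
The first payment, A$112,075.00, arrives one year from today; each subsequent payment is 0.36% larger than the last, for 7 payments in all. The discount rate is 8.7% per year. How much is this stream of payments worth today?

A$575,295.59

Periodic rate r = 0.087 per year.
Growing ordinary annuity: PV = PMT₁ × [1 − ((1+g)/(1+r))^n] / (r − g) = 112,075 × [1 − ((1+0.0036)/(1+r))^7] / (r − 0.0036) = A$575,295.59.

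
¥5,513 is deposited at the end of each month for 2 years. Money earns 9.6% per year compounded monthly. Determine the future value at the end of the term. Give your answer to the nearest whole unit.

¥145,230

This is an ordinary annuity: 24 deposits of ¥5,513 at the end of each month.
Periodic rate r = 0.096/12 per month; n is counted in months.
FV = PMT × [((1+r)^n − 1)/r] = 5,513 × [(1+r)^24 − 1] / r = ¥145,230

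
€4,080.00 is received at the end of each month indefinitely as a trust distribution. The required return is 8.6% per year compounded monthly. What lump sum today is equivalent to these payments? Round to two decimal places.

Periodic rate r = 0.086/12 per month.
Level perpetuity: PV = PMT / r = 4,080 / (0.086/12) = €569,302.33.

€569,302.33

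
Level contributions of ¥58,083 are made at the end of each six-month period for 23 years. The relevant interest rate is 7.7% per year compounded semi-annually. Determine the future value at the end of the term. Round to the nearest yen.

This is an ordinary annuity: 46 deposits of ¥58,083 at the end of each six-month period.
Periodic rate r = 0.077/2 per half-year; n is counted in half-years.
FV = PMT × [((1+r)^n − 1)/r] = 58,083 × [(1+r)^46 − 1] / r = ¥7,067,402

¥7,067,402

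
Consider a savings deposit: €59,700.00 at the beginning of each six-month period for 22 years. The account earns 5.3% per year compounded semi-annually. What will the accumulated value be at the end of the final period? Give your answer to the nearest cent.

This is an annuity due: 44 deposits of €59,700.00 at the beginning of each six-month period.
Periodic rate r = 0.053/2 per half-year; n is counted in half-years.
FV = PMT × [((1+r)^n − 1)/r] × (1+r) = 59,700 × [(1+r)^44 − 1] / r × (1+r) = €4,996,863.84

€4,996,863.84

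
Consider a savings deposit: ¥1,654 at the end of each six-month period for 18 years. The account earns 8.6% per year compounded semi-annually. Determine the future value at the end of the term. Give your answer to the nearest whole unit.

This is an ordinary annuity: 36 deposits of ¥1,654 at the end of each six-month period.
Periodic rate r = 0.086/2 per half-year; n is counted in half-years.
FV = PMT × [((1+r)^n − 1)/r] = 1,654 × [(1+r)^36 − 1] / r = ¥136,641

¥136,641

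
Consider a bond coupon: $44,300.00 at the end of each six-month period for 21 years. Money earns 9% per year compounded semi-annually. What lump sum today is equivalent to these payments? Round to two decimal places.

This is an ordinary annuity: 42 payments of $44,300.00 at the end of each six-month period.
Periodic rate r = 0.09/2 per half-year; n is counted in half-years.
PV = PMT × [(1 − (1+r)^−n)/r] = 44,300 × [1 − (1+r)^−42] / r = $829,453.25

$829,453.25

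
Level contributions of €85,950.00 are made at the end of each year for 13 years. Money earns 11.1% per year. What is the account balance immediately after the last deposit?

€2,268,001.11

This is an ordinary annuity: 13 deposits of €85,950.00 at the end of each year.
Periodic rate r = 0.111 per year.
FV = PMT × [((1+r)^n − 1)/r] = 85,950 × [(1+r)^13 − 1] / r = €2,268,001.11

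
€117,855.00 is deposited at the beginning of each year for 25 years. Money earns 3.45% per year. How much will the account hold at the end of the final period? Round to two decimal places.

This is an annuity due: 25 deposits of €117,855.00 at the beginning of each year.
Periodic rate r = 0.0345 per year.
FV = PMT × [((1+r)^n − 1)/r] × (1+r) = 117,855 × [(1+r)^25 − 1] / r × (1+r) = €4,717,346.83

€4,717,346.83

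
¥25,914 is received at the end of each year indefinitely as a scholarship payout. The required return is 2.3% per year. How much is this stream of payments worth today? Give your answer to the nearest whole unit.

¥1,126,696

Periodic rate r = 0.023 per year.
Level perpetuity: PV = PMT / r = 25,914 / (0.023) = ¥1,126,696.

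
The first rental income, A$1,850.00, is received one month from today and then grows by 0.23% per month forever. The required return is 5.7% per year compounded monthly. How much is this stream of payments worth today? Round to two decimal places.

A$755,102.04

Periodic rate r = 0.057/12 per month.
Growing perpetuity (Gordon): PV = PMT₁ / (r − g) = 1,850 / (r − 0.0023) = A$755,102.04.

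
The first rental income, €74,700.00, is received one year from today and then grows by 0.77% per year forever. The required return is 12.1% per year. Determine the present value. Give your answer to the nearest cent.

€659,311.56

Periodic rate r = 0.121 per year.
Growing perpetuity (Gordon): PV = PMT₁ / (r − g) = 74,700 / (r − 0.0077) = €659,311.56.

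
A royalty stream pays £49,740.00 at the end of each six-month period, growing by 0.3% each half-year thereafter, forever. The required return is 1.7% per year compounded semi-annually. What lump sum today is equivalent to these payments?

£9,043,636.36

Periodic rate r = 0.017/2 per half-year.
Growing perpetuity (Gordon): PV = PMT₁ / (r − g) = 49,740 / (r − 0.003) = £9,043,636.36.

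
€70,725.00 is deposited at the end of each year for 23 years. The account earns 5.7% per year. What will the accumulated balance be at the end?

This is an ordinary annuity: 23 deposits of €70,725.00 at the end of each year.
Periodic rate r = 0.057 per year.
FV = PMT × [((1+r)^n − 1)/r] = 70,725 × [(1+r)^23 − 1] / r = €3,199,617.83

€3,199,617.83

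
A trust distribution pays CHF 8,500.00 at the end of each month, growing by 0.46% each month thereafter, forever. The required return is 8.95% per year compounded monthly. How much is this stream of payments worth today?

Periodic rate r = 0.0895/12 per month.
Growing perpetuity (Gordon): PV = PMT₁ / (r − g) = 8,500 / (r − 0.0046) = CHF 2,973,760.93.

CHF 2,973,760.93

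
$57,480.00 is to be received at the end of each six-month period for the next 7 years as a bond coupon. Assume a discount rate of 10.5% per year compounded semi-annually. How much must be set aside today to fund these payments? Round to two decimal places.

$559,987.45

This is an ordinary annuity: 14 payments of $57,480.00 at the end of each six-month period.
Periodic rate r = 0.105/2 per half-year; n is counted in half-years.
PV = PMT × [(1 − (1+r)^−n)/r] = 57,480 × [1 − (1+r)^−14] / r = $559,987.45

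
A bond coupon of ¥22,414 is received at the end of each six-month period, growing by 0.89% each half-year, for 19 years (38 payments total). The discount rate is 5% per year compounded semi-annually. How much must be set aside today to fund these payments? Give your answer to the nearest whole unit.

Periodic rate r = 0.05/2 per half-year; n is counted in half-years.
Growing ordinary annuity: PV = PMT₁ × [1 − ((1+g)/(1+r))^n] / (r − g) = 22,414 × [1 − ((1+0.0089)/(1+r))^38] / (r − 0.0089) = ¥629,366.

¥629,366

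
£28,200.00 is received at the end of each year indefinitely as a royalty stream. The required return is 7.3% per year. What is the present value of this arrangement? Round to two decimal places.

Periodic rate r = 0.073 per year.
Level perpetuity: PV = PMT / r = 28,200 / (0.073) = £386,301.37.

£386,301.37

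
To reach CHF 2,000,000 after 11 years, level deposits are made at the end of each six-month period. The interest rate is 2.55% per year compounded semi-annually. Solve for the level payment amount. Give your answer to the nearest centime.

Level ordinary annuity; solve FV = PMT × [((1+r)^n − 1)/r] for PMT.
Periodic rate r = 0.0255/2 per half-year; n is counted in half-years.
With n = 22: PMT = 2,000,000 / ([((1+r)^n − 1)/r]) = CHF 79,328.94

CHF 79,328.94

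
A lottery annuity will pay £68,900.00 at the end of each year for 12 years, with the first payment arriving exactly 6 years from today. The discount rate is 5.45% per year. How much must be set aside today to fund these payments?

£456,695.99

Ordinary annuity of 12 payments, first payment at period 6.
Periodic rate r = 0.0545 per year.
The ordinary-annuity PV formula values the stream one period before the first payment (period 5); discount that back 5 periods:
PV₀ = 68,900 × [1 − (1+r)^−12] / r × (1+r)^−5 = £456,695.99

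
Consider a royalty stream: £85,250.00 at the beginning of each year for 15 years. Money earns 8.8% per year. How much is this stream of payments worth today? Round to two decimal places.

£756,554.65

This is an annuity due: 15 payments of £85,250.00 at the beginning of each year.
Periodic rate r = 0.088 per year.
PV = PMT × [(1 − (1+r)^−n)/r] × (1+r) = 85,250 × [1 − (1+r)^−15] / r × (1+r) = £756,554.65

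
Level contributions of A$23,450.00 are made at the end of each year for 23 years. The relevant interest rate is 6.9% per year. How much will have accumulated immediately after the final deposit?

This is an ordinary annuity: 23 deposits of A$23,450.00 at the end of each year.
Periodic rate r = 0.069 per year.
FV = PMT × [((1+r)^n − 1)/r] = 23,450 × [(1+r)^23 − 1] / r = A$1,236,960.78

A$1,236,960.78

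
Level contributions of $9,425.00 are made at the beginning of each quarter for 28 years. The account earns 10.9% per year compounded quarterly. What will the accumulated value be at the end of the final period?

This is an annuity due: 112 deposits of $9,425.00 at the beginning of each quarter.
Periodic rate r = 0.109/4 per quarter; n is counted in quarters.
FV = PMT × [((1+r)^n − 1)/r] × (1+r) = 9,425 × [(1+r)^112 − 1] / r × (1+r) = $6,861,090.10

$6,861,090.10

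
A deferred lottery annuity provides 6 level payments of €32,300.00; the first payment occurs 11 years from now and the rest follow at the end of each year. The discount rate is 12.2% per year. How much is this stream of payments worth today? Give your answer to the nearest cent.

€41,764.63

Ordinary annuity of 6 payments, first payment at period 11.
Periodic rate r = 0.122 per year.
The ordinary-annuity PV formula values the stream one period before the first payment (period 10); discount that back 10 periods:
PV₀ = 32,300 × [1 − (1+r)^−6] / r × (1+r)^−10 = €41,764.63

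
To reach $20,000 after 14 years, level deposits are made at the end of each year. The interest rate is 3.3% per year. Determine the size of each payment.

$1,146.93

Level ordinary annuity; solve FV = PMT × [((1+r)^n − 1)/r] for PMT.
Periodic rate r = 0.033 per year.
With n = 14: PMT = 20,000 / ([((1+r)^n − 1)/r]) = $1,146.93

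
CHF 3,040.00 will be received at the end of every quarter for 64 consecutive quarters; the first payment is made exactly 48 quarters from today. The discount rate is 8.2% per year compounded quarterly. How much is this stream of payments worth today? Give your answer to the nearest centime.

CHF 41,544.74

Ordinary annuity of 64 payments, first payment at period 48.
Periodic rate r = 0.082/4 per quarter; n is counted in quarters.
The ordinary-annuity PV formula values the stream one period before the first payment (period 47); discount that back 47 periods:
PV₀ = 3,040 × [1 − (1+r)^−64] / r × (1+r)^−47 = CHF 41,544.74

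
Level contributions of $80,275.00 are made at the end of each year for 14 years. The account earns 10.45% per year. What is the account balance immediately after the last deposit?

$2,320,577.77

This is an ordinary annuity: 14 deposits of $80,275.00 at the end of each year.
Periodic rate r = 0.1045 per year.
FV = PMT × [((1+r)^n − 1)/r] = 80,275 × [(1+r)^14 − 1] / r = $2,320,577.77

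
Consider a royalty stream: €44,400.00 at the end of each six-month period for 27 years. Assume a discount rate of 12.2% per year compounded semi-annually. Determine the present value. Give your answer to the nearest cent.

This is an ordinary annuity: 54 payments of €44,400.00 at the end of each six-month period.
Periodic rate r = 0.122/2 per half-year; n is counted in half-years.
PV = PMT × [(1 − (1+r)^−n)/r] = 44,400 × [1 − (1+r)^−54] / r = €698,123.27

€698,123.27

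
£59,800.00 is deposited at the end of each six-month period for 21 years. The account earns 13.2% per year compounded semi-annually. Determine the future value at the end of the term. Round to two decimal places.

£12,366,656.73

This is an ordinary annuity: 42 deposits of £59,800.00 at the end of each six-month period.
Periodic rate r = 0.132/2 per half-year; n is counted in half-years.
FV = PMT × [((1+r)^n − 1)/r] = 59,800 × [(1+r)^42 − 1] / r = £12,366,656.73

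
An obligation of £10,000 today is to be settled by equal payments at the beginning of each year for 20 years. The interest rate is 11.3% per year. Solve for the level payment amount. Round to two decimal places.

Level annuity due; solve PV = PMT × [(1 − (1+r)^−n)/r] × (1+r) for PMT.
Periodic rate r = 0.113 per year.
With n = 20: PMT = 10,000 / ([(1 − (1+r)^−n)/r] × (1+r)) = £1,150.47

£1,150.47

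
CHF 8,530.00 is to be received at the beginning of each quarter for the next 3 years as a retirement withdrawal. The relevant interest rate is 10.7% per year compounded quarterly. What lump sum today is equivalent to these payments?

This is an annuity due: 12 payments of CHF 8,530.00 at the beginning of each quarter.
Periodic rate r = 0.107/4 per quarter; n is counted in quarters.
PV = PMT × [(1 − (1+r)^−n)/r] × (1+r) = 8,530 × [1 − (1+r)^−12] / r × (1+r) = CHF 88,894.76

CHF 88,894.76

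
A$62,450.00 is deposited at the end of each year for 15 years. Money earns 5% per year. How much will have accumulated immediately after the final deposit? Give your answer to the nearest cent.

This is an ordinary annuity: 15 deposits of A$62,450.00 at the end of each year.
Periodic rate r = 0.05 per year.
FV = PMT × [((1+r)^n − 1)/r] = 62,450 × [(1+r)^15 − 1] / r = A$1,347,581.30

A$1,347,581.30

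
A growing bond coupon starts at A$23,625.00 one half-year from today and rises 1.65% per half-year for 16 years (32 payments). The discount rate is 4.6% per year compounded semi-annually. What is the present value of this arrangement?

A$670,641.06

Periodic rate r = 0.046/2 per half-year; n is counted in half-years.
Growing ordinary annuity: PV = PMT₁ × [1 − ((1+g)/(1+r))^n] / (r − g) = 23,625 × [1 − ((1+0.0165)/(1+r))^32] / (r − 0.0165) = A$670,641.06.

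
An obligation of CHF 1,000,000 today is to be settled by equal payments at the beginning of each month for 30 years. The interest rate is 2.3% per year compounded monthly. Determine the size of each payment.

CHF 3,840.65

Level annuity due; solve PV = PMT × [(1 − (1+r)^−n)/r] × (1+r) for PMT.
Periodic rate r = 0.023/12 per month; n is counted in months.
With n = 360: PMT = 1,000,000 / ([(1 − (1+r)^−n)/r] × (1+r)) = CHF 3,840.65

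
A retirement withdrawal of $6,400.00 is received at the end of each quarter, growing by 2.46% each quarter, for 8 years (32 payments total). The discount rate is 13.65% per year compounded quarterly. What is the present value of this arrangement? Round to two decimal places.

Periodic rate r = 0.1365/4 per quarter; n is counted in quarters.
Growing ordinary annuity: PV = PMT₁ × [1 − ((1+g)/(1+r))^n] / (r − g) = 6,400 × [1 − ((1+0.0246)/(1+r))^32] / (r − 0.0246) = $172,207.16.

$172,207.16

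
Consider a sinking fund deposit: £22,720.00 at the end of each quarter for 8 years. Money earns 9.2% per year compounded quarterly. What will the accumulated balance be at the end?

£1,057,209.03

This is an ordinary annuity: 32 deposits of £22,720.00 at the end of each quarter.
Periodic rate r = 0.092/4 per quarter; n is counted in quarters.
FV = PMT × [((1+r)^n − 1)/r] = 22,720 × [(1+r)^32 − 1] / r = £1,057,209.03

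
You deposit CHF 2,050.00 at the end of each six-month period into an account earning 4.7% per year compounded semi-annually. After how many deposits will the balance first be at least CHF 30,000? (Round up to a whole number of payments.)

13 payments

Periodic rate r = 0.047/2 per half-year; n is counted in half-years.
Ordinary annuity FV: 30,000 = 2,050 × [((1+r)^n − 1)/r].
(1+r)^n = 1 + 30,000 × r / 2,050, so n = ln(1 + 30,000·r/2,050) / ln(1+r) = 12.72.
Round up to a whole number of payments: n = 13.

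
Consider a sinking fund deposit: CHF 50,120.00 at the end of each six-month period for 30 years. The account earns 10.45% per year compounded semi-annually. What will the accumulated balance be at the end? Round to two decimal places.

This is an ordinary annuity: 60 deposits of CHF 50,120.00 at the end of each six-month period.
Periodic rate r = 0.1045/2 per half-year; n is counted in half-years.
FV = PMT × [((1+r)^n − 1)/r] = 50,120 × [(1+r)^60 − 1] / r = CHF 19,414,039.86

CHF 19,414,039.86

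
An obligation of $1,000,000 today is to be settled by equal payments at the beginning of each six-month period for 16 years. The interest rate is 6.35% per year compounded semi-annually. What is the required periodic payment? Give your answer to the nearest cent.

$48,676.31

Level annuity due; solve PV = PMT × [(1 − (1+r)^−n)/r] × (1+r) for PMT.
Periodic rate r = 0.0635/2 per half-year; n is counted in half-years.
With n = 32: PMT = 1,000,000 / ([(1 − (1+r)^−n)/r] × (1+r)) = $48,676.31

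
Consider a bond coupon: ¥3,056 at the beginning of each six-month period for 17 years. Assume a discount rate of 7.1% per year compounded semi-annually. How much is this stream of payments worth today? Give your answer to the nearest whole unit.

This is an annuity due: 34 payments of ¥3,056 at the beginning of each six-month period.
Periodic rate r = 0.071/2 per half-year; n is counted in half-years.
PV = PMT × [(1 − (1+r)^−n)/r] × (1+r) = 3,056 × [1 − (1+r)^−34] / r × (1+r) = ¥61,915

¥61,915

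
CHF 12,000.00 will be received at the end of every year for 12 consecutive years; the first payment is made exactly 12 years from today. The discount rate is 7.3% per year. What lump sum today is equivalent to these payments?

CHF 43,215.29

Ordinary annuity of 12 payments, first payment at period 12.
Periodic rate r = 0.073 per year.
The ordinary-annuity PV formula values the stream one period before the first payment (period 11); discount that back 11 periods:
PV₀ = 12,000 × [1 − (1+r)^−12] / r × (1+r)^−11 = CHF 43,215.29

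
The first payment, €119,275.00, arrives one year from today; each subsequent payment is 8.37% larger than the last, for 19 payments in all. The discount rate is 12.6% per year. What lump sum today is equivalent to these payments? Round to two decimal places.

€1,457,504.96

Periodic rate r = 0.126 per year.
Growing ordinary annuity: PV = PMT₁ × [1 − ((1+g)/(1+r))^n] / (r − g) = 119,275 × [1 − ((1+0.0837)/(1+r))^19] / (r − 0.0837) = €1,457,504.96.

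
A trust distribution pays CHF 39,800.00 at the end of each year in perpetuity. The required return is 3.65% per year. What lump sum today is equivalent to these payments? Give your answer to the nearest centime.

CHF 1,090,410.96

Periodic rate r = 0.0365 per year.
Level perpetuity: PV = PMT / r = 39,800 / (0.0365) = CHF 1,090,410.96.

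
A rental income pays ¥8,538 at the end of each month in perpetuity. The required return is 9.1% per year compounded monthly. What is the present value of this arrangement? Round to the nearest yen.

¥1,125,890

Periodic rate r = 0.091/12 per month.
Level perpetuity: PV = PMT / r = 8,538 / (0.091/12) = ¥1,125,890.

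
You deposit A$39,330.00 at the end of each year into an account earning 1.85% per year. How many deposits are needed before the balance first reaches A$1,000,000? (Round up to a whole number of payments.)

Periodic rate r = 0.0185 per year.
Ordinary annuity FV: 1,000,000 = 39,330 × [((1+r)^n − 1)/r].
(1+r)^n = 1 + 1,000,000 × r / 39,330, so n = ln(1 + 1,000,000·r/39,330) / ln(1+r) = 21.03.
Round up to a whole number of payments: n = 22.

22 payments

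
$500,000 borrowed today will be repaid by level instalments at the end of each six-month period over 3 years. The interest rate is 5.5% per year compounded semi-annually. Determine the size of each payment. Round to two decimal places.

Level ordinary annuity; solve PV = PMT × [(1 − (1+r)^−n)/r] for PMT.
Periodic rate r = 0.055/2 per half-year; n is counted in half-years.
With n = 6: PMT = 500,000 / ([(1 − (1+r)^−n)/r]) = $91,535.41

$91,535.41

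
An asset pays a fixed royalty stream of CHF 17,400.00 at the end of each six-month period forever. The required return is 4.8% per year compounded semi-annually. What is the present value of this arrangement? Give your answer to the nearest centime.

Periodic rate r = 0.048/2 per half-year.
Level perpetuity: PV = PMT / r = 17,400 / (0.048/2) = CHF 725,000.00.

CHF 725,000.00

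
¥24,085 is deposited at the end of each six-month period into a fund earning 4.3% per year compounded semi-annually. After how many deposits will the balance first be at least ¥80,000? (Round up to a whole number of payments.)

Periodic rate r = 0.043/2 per half-year; n is counted in half-years.
Ordinary annuity FV: 80,000 = 24,085 × [((1+r)^n − 1)/r].
(1+r)^n = 1 + 80,000 × r / 24,085, so n = ln(1 + 80,000·r/24,085) / ln(1+r) = 3.24.
Round up to a whole number of payments: n = 4.

4 payments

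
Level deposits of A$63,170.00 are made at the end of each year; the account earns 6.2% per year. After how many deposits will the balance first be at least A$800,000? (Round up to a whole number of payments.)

Periodic rate r = 0.062 per year.
Ordinary annuity FV: 800,000 = 63,170 × [((1+r)^n − 1)/r].
(1+r)^n = 1 + 800,000 × r / 63,170, so n = ln(1 + 800,000·r/63,170) / ln(1+r) = 9.63.
Round up to a whole number of payments: n = 10.

10 payments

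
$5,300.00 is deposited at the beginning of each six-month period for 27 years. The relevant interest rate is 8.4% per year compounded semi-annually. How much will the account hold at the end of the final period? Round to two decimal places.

$1,081,203.23

This is an annuity due: 54 deposits of $5,300.00 at the beginning of each six-month period.
Periodic rate r = 0.084/2 per half-year; n is counted in half-years.
FV = PMT × [((1+r)^n − 1)/r] × (1+r) = 5,300 × [(1+r)^54 − 1] / r × (1+r) = $1,081,203.23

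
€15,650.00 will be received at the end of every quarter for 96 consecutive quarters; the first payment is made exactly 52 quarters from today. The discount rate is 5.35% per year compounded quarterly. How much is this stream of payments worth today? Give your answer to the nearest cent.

€428,251.60

Ordinary annuity of 96 payments, first payment at period 52.
Periodic rate r = 0.0535/4 per quarter; n is counted in quarters.
The ordinary-annuity PV formula values the stream one period before the first payment (period 51); discount that back 51 periods:
PV₀ = 15,650 × [1 − (1+r)^−96] / r × (1+r)^−51 = €428,251.60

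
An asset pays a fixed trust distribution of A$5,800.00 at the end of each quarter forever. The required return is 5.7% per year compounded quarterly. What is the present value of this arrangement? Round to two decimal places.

A$407,017.54

Periodic rate r = 0.057/4 per quarter.
Level perpetuity: PV = PMT / r = 5,800 / (0.057/4) = A$407,017.54.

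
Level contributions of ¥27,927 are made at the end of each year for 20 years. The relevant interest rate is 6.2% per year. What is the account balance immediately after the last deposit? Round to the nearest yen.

This is an ordinary annuity: 20 deposits of ¥27,927 at the end of each year.
Periodic rate r = 0.062 per year.
FV = PMT × [((1+r)^n − 1)/r] = 27,927 × [(1+r)^20 − 1] / r = ¥1,049,674

¥1,049,674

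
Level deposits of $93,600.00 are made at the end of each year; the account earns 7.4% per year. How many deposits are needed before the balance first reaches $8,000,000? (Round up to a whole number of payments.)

Periodic rate r = 0.074 per year.
Ordinary annuity FV: 8,000,000 = 93,600 × [((1+r)^n − 1)/r].
(1+r)^n = 1 + 8,000,000 × r / 93,600, so n = ln(1 + 8,000,000·r/93,600) / ln(1+r) = 27.89.
Round up to a whole number of payments: n = 28.

28 payments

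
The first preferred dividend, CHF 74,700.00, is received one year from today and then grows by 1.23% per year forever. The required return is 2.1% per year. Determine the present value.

CHF 8,586,206.90

Periodic rate r = 0.021 per year.
Growing perpetuity (Gordon): PV = PMT₁ / (r − g) = 74,700 / (r − 0.0123) = CHF 8,586,206.90.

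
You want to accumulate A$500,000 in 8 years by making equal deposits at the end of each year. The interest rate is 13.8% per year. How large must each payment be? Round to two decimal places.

Level ordinary annuity; solve FV = PMT × [((1+r)^n − 1)/r] for PMT.
Periodic rate r = 0.138 per year.
With n = 8: PMT = 500,000 / ([((1+r)^n − 1)/r]) = A$38,062.77

A$38,062.77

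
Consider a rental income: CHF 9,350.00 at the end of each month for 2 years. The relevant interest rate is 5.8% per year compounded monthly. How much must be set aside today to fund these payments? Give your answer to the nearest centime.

CHF 211,392.37

This is an ordinary annuity: 24 payments of CHF 9,350.00 at the end of each month.
Periodic rate r = 0.058/12 per month; n is counted in months.
PV = PMT × [(1 − (1+r)^−n)/r] = 9,350 × [1 − (1+r)^−24] / r = CHF 211,392.37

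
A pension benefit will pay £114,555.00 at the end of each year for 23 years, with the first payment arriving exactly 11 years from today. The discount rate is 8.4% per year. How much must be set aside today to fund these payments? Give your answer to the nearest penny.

£513,525.33

Ordinary annuity of 23 payments, first payment at period 11.
Periodic rate r = 0.084 per year.
The ordinary-annuity PV formula values the stream one period before the first payment (period 10); discount that back 10 periods:
PV₀ = 114,555 × [1 − (1+r)^−23] / r × (1+r)^−10 = £513,525.33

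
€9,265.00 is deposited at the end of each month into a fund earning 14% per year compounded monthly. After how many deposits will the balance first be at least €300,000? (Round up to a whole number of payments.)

28 payments

Periodic rate r = 0.14/12 per month; n is counted in months.
Ordinary annuity FV: 300,000 = 9,265 × [((1+r)^n − 1)/r].
(1+r)^n = 1 + 300,000 × r / 9,265, so n = ln(1 + 300,000·r/9,265) / ln(1+r) = 27.63.
Round up to a whole number of payments: n = 28.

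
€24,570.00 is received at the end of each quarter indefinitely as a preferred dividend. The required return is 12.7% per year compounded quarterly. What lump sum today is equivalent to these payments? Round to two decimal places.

€773,858.27

Periodic rate r = 0.127/4 per quarter.
Level perpetuity: PV = PMT / r = 24,570 / (0.127/4) = €773,858.27.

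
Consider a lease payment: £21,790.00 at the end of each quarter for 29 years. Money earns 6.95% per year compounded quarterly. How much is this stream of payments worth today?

This is an ordinary annuity: 116 payments of £21,790.00 at the end of each quarter.
Periodic rate r = 0.0695/4 per quarter; n is counted in quarters.
PV = PMT × [(1 − (1+r)^−n)/r] = 21,790 × [1 − (1+r)^−116] / r = £1,084,069.26

£1,084,069.26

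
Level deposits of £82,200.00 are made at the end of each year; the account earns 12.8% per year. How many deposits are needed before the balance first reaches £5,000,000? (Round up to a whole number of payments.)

19 payments

Periodic rate r = 0.128 per year.
Ordinary annuity FV: 5,000,000 = 82,200 × [((1+r)^n − 1)/r].
(1+r)^n = 1 + 5,000,000 × r / 82,200, so n = ln(1 + 5,000,000·r/82,200) / ln(1+r) = 18.04.
Round up to a whole number of payments: n = 19.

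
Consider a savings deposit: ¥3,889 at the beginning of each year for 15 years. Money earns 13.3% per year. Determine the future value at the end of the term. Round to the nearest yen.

¥182,478

This is an annuity due: 15 deposits of ¥3,889 at the beginning of each year.
Periodic rate r = 0.133 per year.
FV = PMT × [((1+r)^n − 1)/r] × (1+r) = 3,889 × [(1+r)^15 − 1] / r × (1+r) = ¥182,478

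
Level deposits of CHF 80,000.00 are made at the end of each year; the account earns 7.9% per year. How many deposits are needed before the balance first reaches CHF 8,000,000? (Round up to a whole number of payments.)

29 payments

Periodic rate r = 0.079 per year.
Ordinary annuity FV: 8,000,000 = 80,000 × [((1+r)^n − 1)/r].
(1+r)^n = 1 + 8,000,000 × r / 80,000, so n = ln(1 + 8,000,000·r/80,000) / ln(1+r) = 28.75.
Round up to a whole number of payments: n = 29.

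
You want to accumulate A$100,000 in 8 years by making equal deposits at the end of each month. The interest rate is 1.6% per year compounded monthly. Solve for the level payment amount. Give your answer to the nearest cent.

Level ordinary annuity; solve FV = PMT × [((1+r)^n − 1)/r] for PMT.
Periodic rate r = 0.016/12 per month; n is counted in months.
With n = 96: PMT = 100,000 / ([((1+r)^n − 1)/r]) = A$977.12

A$977.12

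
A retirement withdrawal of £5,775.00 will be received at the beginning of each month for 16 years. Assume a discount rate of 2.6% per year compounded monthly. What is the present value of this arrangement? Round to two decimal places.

This is an annuity due: 192 payments of £5,775.00 at the beginning of each month.
Periodic rate r = 0.026/12 per month; n is counted in months.
PV = PMT × [(1 − (1+r)^−n)/r] × (1+r) = 5,775 × [1 − (1+r)^−192] / r × (1+r) = £908,255.16

£908,255.16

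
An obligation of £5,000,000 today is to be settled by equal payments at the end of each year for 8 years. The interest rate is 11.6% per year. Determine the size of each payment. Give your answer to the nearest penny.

Level ordinary annuity; solve PV = PMT × [(1 − (1+r)^−n)/r] for PMT.
Periodic rate r = 0.116 per year.
With n = 8: PMT = 5,000,000 / ([(1 − (1+r)^−n)/r]) = £992,488.63

£992,488.63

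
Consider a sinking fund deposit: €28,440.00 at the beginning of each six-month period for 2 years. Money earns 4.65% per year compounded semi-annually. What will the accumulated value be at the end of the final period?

This is an annuity due: 4 deposits of €28,440.00 at the beginning of each six-month period.
Periodic rate r = 0.0465/2 per half-year; n is counted in half-years.
FV = PMT × [((1+r)^n − 1)/r] × (1+r) = 28,440 × [(1+r)^4 − 1] / r × (1+r) = €120,527.83

€120,527.83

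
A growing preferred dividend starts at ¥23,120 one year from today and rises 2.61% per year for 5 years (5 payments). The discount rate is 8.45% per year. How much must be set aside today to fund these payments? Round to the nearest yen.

Periodic rate r = 0.0845 per year.
Growing ordinary annuity: PV = PMT₁ × [1 − ((1+g)/(1+r))^n] / (r − g) = 23,120 × [1 − ((1+0.0261)/(1+r))^5] / (r − 0.0261) = ¥95,715.

¥95,715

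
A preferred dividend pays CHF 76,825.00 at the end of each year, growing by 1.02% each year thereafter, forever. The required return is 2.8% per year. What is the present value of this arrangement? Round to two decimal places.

Periodic rate r = 0.028 per year.
Growing perpetuity (Gordon): PV = PMT₁ / (r − g) = 76,825 / (r − 0.0102) = CHF 4,316,011.24.

CHF 4,316,011.24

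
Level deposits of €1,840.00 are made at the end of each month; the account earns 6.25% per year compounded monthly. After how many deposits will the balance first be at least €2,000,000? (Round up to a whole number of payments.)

Periodic rate r = 0.0625/12 per month; n is counted in months.
Ordinary annuity FV: 2,000,000 = 1,840 × [((1+r)^n − 1)/r].
(1+r)^n = 1 + 2,000,000 × r / 1,840, so n = ln(1 + 2,000,000·r/1,840) / ln(1+r) = 365.04.
Round up to a whole number of payments: n = 366.

366 payments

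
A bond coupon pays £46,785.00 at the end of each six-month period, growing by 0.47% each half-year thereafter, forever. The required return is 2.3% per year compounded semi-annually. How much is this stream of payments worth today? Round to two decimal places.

Periodic rate r = 0.023/2 per half-year.
Growing perpetuity (Gordon): PV = PMT₁ / (r − g) = 46,785 / (r − 0.0047) = £6,880,147.06.

£6,880,147.06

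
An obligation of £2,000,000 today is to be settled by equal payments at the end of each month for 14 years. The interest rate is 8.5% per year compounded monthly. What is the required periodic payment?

Level ordinary annuity; solve PV = PMT × [(1 − (1+r)^−n)/r] for PMT.
Periodic rate r = 0.085/12 per month; n is counted in months.
With n = 168: PMT = 2,000,000 / ([(1 − (1+r)^−n)/r]) = £20,398.37

£20,398.37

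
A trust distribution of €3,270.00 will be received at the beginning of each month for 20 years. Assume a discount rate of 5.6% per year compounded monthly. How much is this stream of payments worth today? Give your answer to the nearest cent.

€473,689.25

This is an annuity due: 240 payments of €3,270.00 at the beginning of each month.
Periodic rate r = 0.056/12 per month; n is counted in months.
PV = PMT × [(1 − (1+r)^−n)/r] × (1+r) = 3,270 × [1 − (1+r)^−240] / r × (1+r) = €473,689.25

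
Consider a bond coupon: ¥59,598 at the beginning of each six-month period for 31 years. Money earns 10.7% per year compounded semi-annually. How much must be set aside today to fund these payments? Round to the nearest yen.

This is an annuity due: 62 payments of ¥59,598 at the beginning of each six-month period.
Periodic rate r = 0.107/2 per half-year; n is counted in half-years.
PV = PMT × [(1 − (1+r)^−n)/r] × (1+r) = 59,598 × [1 − (1+r)^−62] / r × (1+r) = ¥1,127,216

¥1,127,216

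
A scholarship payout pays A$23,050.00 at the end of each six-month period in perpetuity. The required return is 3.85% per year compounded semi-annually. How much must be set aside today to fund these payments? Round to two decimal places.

A$1,197,402.60

Periodic rate r = 0.0385/2 per half-year.
Level perpetuity: PV = PMT / r = 23,050 / (0.0385/2) = A$1,197,402.60.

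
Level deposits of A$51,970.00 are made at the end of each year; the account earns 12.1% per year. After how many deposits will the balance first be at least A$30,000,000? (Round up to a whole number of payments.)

Periodic rate r = 0.121 per year.
Ordinary annuity FV: 30,000,000 = 51,970 × [((1+r)^n − 1)/r].
(1+r)^n = 1 + 30,000,000 × r / 51,970, so n = ln(1 + 30,000,000·r/51,970) / ln(1+r) = 37.30.
Round up to a whole number of payments: n = 38.

38 payments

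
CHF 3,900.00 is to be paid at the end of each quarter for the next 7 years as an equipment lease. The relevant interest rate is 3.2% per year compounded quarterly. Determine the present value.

This is an ordinary annuity: 28 payments of CHF 3,900.00 at the end of each quarter.
Periodic rate r = 0.032/4 per quarter; n is counted in quarters.
PV = PMT × [(1 − (1+r)^−n)/r] = 3,900 × [1 − (1+r)^−28] / r = CHF 97,486.43

CHF 97,486.43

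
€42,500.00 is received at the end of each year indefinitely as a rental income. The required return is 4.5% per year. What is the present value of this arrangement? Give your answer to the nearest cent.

Periodic rate r = 0.045 per year.
Level perpetuity: PV = PMT / r = 42,500 / (0.045) = €944,444.44.

€944,444.44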